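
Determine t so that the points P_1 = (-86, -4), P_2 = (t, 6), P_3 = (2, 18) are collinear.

The three points are collinear iff det[P_1P_2; P_1P_3] = 0.
This determinant is linear in t: (22)t + (1012) = 0, so t = -46.

-46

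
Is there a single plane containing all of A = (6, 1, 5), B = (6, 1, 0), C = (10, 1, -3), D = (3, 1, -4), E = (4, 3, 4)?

The plane through A, B, C has normal n = AB × AC = (0, -20, 0) and equation n·P = -20.
Checking the remaining points: n·D = -20, n·E = -60.
Since n·E = -60 ≠ -20, E is off the plane and the points are not all coplanar.

No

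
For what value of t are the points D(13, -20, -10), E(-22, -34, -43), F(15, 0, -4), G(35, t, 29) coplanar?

74

The points are coplanar iff DE · (DF × DG) = 0.
Expanding, this is linear in t: (144)t + (-10656) = 0.
So t = 74.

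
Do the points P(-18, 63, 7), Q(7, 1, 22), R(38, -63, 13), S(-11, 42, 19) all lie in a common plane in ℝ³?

The four points are coplanar iff the 3×3 determinant with rows PQ, PR, PS is zero.
Rows: (25, -62, 15), (56, -126, 6), (7, -21, 12).
Expanding along the first row: (25)(-1386) − (-62)(630) + (15)(-294) = 0.
Zero determinant ⇒ coplanar.

Yes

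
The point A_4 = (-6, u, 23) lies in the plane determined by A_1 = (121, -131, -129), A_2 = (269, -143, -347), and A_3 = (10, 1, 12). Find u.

71

The plane through A_1, A_2, A_3 has equation 27084x + 3330y + 18204z = 492618.
Substituting A_4: (3330)u + (256188) = 492618, so u = 71.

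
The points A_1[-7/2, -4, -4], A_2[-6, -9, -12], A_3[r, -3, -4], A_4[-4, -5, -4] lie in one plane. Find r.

-3

Normal to plane A_1A_2A_4: n = (-8, 4, 0); plane equation n·P = 12.
Requiring n·A_3 = 12: (-8)r + (-12) = 12.
So r = -3.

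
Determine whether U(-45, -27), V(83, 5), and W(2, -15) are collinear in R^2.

No

UV = (128, 32), UW = (47, 12).
Twice the signed area of △UVW is (128)(12) − (32)(47) = 32.
The area is nonzero, so the three points are not collinear.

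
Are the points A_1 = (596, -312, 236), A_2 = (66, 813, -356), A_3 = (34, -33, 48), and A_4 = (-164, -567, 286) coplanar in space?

With A_1 as base: A_1A_2 = (-530, 1125, -592), A_1A_3 = (-562, 279, -188), A_1A_4 = (-760, -255, 50).
A_1A_3 × A_1A_4 = (-33990, 170980, 355350).
A_1A_2 · (A_1A_3 × A_1A_4) = 0.
The scalar triple product vanishes, so the four points are coplanar.

Yes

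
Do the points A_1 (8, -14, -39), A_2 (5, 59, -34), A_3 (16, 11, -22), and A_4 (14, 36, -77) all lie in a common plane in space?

No

The four points are coplanar iff the 3×3 determinant with rows A_1A_2, A_1A_3, A_1A_4 is zero.
Rows: (-3, 73, 5), (8, 25, 17), (6, 50, -38).
Expanding along the first row: (-3)(-1800) − (73)(-406) + (5)(250) = 36288.
Nonzero ⇒ not coplanar.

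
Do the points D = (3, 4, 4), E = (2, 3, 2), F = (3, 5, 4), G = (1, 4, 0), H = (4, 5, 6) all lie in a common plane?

The plane through D, E, F has normal n = DE × DF = (2, 0, -1) and equation n·P = 2.
Checking the remaining points: n·G = 2, n·H = 2.
All equal 2, so all 5 points lie in one plane.

Yes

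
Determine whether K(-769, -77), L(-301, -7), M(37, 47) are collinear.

KL = (468, 70), KM = (806, 124).
Twice the signed area of △KLM is (468)(124) − (70)(806) = 1612.
The area is nonzero, so the three points are not collinear.

No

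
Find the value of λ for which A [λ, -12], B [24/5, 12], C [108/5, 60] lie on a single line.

-18/5

The three points are collinear iff det[AB; AC] = 0.
This determinant is linear in λ: (-48)λ + (-864/5) = 0, so λ = -18/5.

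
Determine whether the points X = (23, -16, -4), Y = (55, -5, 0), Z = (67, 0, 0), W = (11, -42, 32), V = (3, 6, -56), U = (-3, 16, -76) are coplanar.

The plane through X, Y, Z has normal n = XY × XZ = (-20, 48, 28) and equation n·P = -1340.
Checking the remaining points: n·W = -1340, n·V = -1340, n·U = -1300.
Since n·U = -1300 ≠ -1340, U is off the plane and the points are not all coplanar.

No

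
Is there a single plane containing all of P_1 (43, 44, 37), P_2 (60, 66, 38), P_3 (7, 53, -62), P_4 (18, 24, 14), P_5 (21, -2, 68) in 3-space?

The plane through P_1, P_2, P_3 has normal n = P_1P_2 × P_1P_3 = (-2187, 1647, 945) and equation n·P = 13392.
Checking the remaining points: n·P_4 = 13392, n·P_5 = 15039.
Since n·P_5 = 15039 ≠ 13392, P_5 is off the plane and the points are not all coplanar.

No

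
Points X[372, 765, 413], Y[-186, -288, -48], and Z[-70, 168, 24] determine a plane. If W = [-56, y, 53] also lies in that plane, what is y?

Coplanarity requires XY · (XZ × XW) = 0.
XY = (-558, -1053, -461), XZ = (-442, -597, -389); the triple product is linear in y with coefficient -13300 and constant term 279300.
Setting it to zero: y = 21.

21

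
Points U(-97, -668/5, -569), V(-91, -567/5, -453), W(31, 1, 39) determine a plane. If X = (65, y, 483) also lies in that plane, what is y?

The plane through U, V, W has equation −3332x + 11200y − 1778z = -161434.
Substituting X: (11200)y + (-1075354) = -161434, so y = 408/5.

408/5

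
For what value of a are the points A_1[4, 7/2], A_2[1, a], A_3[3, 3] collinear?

The three points are collinear iff det[A_1A_2; A_1A_3] = 0.
This determinant is linear in a: (1)a + (-2) = 0, so a = 2.

2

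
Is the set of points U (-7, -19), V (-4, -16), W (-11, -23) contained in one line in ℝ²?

Yes

UV = (3, 3), UW = (-4, -4).
Checking proportionality: UW = -4/3·UV, so the vectors are parallel and the points are collinear.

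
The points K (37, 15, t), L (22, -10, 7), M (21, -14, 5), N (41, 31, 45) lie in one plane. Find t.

The points are coplanar iff KL · (KM × KN) = 0.
Expanding, this is linear in t: (-35)t + (1295) = 0.
So t = 37.

37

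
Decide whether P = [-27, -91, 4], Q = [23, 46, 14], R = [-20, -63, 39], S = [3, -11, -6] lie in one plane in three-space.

With P as base: PQ = (50, 137, 10), PR = (7, 28, 35), PS = (30, 80, -10).
PR × PS = (-3080, 1120, -280).
PQ · (PR × PS) = -3360.
Since -3360 ≠ 0, the four points are not coplanar.

No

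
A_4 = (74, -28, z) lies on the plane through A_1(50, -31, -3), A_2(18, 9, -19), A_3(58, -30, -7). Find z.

A normal to the plane is n = A_1A_2 × A_1A_3 = (-144, -256, -352).
A_4 lies in the plane iff n · A_1A_4 = 0.
This gives (-352)z + (-5280) = 0, so z = -15.

-15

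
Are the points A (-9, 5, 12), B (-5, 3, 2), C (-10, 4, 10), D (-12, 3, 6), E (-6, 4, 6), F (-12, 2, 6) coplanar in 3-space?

No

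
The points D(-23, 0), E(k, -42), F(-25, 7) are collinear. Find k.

-11

The three points are collinear iff det[DE; DF] = 0.
This determinant is linear in k: (7)k + (77) = 0, so k = -11.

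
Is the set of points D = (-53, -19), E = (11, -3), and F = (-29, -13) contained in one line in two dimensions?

Yes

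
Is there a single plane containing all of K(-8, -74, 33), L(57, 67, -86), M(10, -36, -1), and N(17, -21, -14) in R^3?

Yes

A normal to the plane through K, L, M is n = KL × KM = (-272, 68, -68).
The plane has equation n·P = -5100. For N: n·N = -5100.
Equal, so N lies in the plane and all four are coplanar.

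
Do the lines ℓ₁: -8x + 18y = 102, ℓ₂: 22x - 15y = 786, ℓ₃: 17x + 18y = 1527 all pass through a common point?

No

The three lines meet at one point iff the augmented coefficient matrix [aᵢ bᵢ cᵢ] has rank < 3, i.e. its determinant vanishes.
Here the determinant is -1350.
Nonzero, so no common point exists.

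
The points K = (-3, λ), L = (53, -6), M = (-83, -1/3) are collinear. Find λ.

-11/3

The three points are collinear iff det[KL; KM] = 0.
This determinant is linear in λ: (-136)λ + (-1496/3) = 0, so λ = -11/3.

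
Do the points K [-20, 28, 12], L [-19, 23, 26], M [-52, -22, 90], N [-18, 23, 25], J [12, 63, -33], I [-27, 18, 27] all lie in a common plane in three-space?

No

The plane through K, L, M has normal n = KL × KM = (310, -526, -210) and equation n·P = -23448.
Checking the remaining points: n·N = -22928, n·J = -22488, n·I = -23508.
Since n·N = -22928 ≠ -23448, N is off the plane and the points are not all coplanar.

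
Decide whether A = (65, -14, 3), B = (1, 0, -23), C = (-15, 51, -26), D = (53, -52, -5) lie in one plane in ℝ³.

With A as base: AB = (-64, 14, -26), AC = (-80, 65, -29), AD = (-12, -38, -8).
AC × AD = (-1622, -292, 3820).
AB · (AC × AD) = 400.
Since 400 ≠ 0, the four points are not coplanar.

No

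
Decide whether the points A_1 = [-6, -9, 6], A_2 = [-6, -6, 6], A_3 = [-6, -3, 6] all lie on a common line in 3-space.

Yes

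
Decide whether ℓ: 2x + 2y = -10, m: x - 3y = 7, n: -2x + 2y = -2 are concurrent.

Yes

Lines aᵢx + bᵢy = cᵢ with pairwise distinct directions are concurrent exactly when det[aᵢ bᵢ cᵢ] = 0.
Here the determinant is 0.
It vanishes, so the lines are concurrent at (-2, -3).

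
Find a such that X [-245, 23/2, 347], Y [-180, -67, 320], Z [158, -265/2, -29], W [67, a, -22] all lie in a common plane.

28

The points are coplanar iff XY · (XZ × XW) = 0.
Expanding, this is linear in a: (13559)a + (-379652) = 0.
So a = 28.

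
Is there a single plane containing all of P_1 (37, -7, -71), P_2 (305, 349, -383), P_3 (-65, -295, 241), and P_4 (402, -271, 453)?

Yes

The four points are coplanar iff the 3×3 determinant with rows P_1P_2, P_1P_3, P_1P_4 is zero.
Rows: (268, 356, -312), (-102, -288, 312), (365, -264, 524).
Expanding along the first row: (268)(-68544) − (356)(-167328) + (-312)(132048) = 0.
Zero determinant ⇒ coplanar.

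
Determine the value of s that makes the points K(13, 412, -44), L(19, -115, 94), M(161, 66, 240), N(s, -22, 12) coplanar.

The points are coplanar iff KL · (KM × KN) = 0.
Expanding, this is linear in s: (-101920)s + (-2548000) = 0.
So s = -25.

-25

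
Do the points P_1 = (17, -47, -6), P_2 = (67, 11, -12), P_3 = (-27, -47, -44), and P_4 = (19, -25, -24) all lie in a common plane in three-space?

No

With P_1 as base: P_1P_2 = (50, 58, -6), P_1P_3 = (-44, 0, -38), P_1P_4 = (2, 22, -18).
P_1P_3 × P_1P_4 = (836, -868, -968).
P_1P_2 · (P_1P_3 × P_1P_4) = -2736.
Since -2736 ≠ 0, the four points are not coplanar.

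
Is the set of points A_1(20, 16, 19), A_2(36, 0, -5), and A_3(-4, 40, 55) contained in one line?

Yes

A_1A_2 = (16, -16, -24), A_1A_3 = (-24, 24, 36).
Each component of A_1A_3 is -3/2 times the corresponding component of A_1A_2, so A_1A_3 = -3/2·A_1A_2 and the points are collinear.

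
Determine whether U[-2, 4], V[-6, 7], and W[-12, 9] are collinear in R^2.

No

UV = (-4, 3), UW = (-10, 5).
det[UV; UW] = (-4)(5) − (3)(-10) = 10.
The determinant is nonzero, so they are not collinear.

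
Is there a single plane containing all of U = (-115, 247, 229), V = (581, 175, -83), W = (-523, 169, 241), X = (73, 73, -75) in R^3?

With U as base: UV = (696, -72, -312), UW = (-408, -78, 12), UX = (188, -174, -304).
UW × UX = (25800, -121776, 85656).
UV · (UW × UX) = 0.
The scalar triple product vanishes, so the four points are coplanar.

Yes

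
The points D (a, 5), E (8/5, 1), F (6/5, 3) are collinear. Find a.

4/5

The three points are collinear iff det[DE; DF] = 0.
This determinant is linear in a: (-2)a + (8/5) = 0, so a = 4/5.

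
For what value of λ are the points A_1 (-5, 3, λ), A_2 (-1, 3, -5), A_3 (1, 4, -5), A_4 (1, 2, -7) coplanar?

-3

The points are coplanar iff A_1A_2 · (A_1A_3 × A_1A_4) = 0.
Expanding, this is linear in λ: (4)λ + (12) = 0.
So λ = -3.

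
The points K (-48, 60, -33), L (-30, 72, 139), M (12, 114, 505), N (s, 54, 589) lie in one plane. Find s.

Normal to plane KLM: n = (-2832, 636, 252); plane equation n·P = 165780.
Requiring n·N = 165780: (-2832)s + (182772) = 165780.
So s = 6.

6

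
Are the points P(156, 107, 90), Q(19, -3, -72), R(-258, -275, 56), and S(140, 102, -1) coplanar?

With P as base: PQ = (-137, -110, -162), PR = (-414, -382, -34), PS = (-16, -5, -91).
PR × PS = (34592, -37130, -4042).
PQ · (PR × PS) = 0.
The scalar triple product vanishes, so the four points are coplanar.

Yes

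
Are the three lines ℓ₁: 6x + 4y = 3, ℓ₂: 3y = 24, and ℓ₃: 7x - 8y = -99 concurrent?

Lines aᵢx + bᵢy = cᵢ with pairwise distinct directions are concurrent exactly when det[aᵢ bᵢ cᵢ] = 0.
Here the determinant is -21.
Nonzero, so no common point exists.

No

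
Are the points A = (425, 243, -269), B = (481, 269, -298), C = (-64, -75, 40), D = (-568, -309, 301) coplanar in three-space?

Yes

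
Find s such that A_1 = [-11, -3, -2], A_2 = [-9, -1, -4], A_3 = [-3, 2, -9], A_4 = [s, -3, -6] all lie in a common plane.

-5

Normal to plane A_1A_2A_3: n = (-4, -2, -6); plane equation n·P = 62.
Requiring n·A_4 = 62: (-4)s + (42) = 62.
So s = -5.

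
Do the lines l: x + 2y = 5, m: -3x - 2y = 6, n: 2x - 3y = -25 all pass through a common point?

No

Lines aᵢx + bᵢy = cᵢ with pairwise distinct directions are concurrent exactly when det[aᵢ bᵢ cᵢ] = 0.
Here the determinant is 7.
Nonzero, so no common point exists.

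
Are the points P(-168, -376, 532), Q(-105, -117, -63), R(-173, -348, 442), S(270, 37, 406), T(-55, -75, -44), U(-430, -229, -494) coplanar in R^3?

The plane through P, Q, R has normal n = PQ × PR = (-6650, 8645, 3059) and equation n·X = -505932.
Checking the remaining points: n·S = -233681, n·T = -417221, n·U = -631351.
Since n·S = -233681 ≠ -505932, S is off the plane and the points are not all coplanar.

No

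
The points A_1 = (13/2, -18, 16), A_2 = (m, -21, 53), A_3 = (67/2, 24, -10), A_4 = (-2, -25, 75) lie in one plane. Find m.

Coplanarity ⇔ det[A_1A_2; A_1A_3; A_1A_4] = 0.
Expanding, this is linear in m: (2296)m + (-4592) = 0.
So m = 2.

2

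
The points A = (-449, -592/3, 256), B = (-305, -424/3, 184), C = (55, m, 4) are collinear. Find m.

Direction AB = (144, 56, -72). From the x-coordinate of C, the parameter along the line is τ = (55 − (-449))/144 = 7/2.
Then m = (-592/3) + 7/2·(56) = -4/3.

-4/3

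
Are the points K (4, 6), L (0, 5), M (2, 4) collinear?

No

KL = (-4, -1), KM = (-2, -2).
If collinear, KM would be a scalar multiple of KL. But (-4)·(-2) ≠ (-1)·(-2) (difference 6), so they are not parallel; the points are not collinear.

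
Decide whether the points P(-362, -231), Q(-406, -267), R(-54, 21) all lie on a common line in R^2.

PQ = (-44, -36), PR = (308, 252).
Twice the signed area of △PQR is (-44)(252) − (-36)(308) = 0.
The triangle is degenerate (zero area), so the points are collinear.

Yes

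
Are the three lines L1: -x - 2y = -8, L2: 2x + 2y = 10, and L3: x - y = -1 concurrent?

Yes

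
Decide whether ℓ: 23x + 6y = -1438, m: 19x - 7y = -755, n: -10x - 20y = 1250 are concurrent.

Intersecting ℓ and m: solving the 2×2 system gives (x, y) = (-14596/275, -9957/275).
Substitute into n: (-10)(-14596/275) + (-20)(-9957/275) = 13804/11.
But n requires 1250 ≠ 13804/11, so the three lines have no common point.

No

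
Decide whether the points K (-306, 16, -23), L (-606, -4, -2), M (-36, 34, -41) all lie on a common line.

No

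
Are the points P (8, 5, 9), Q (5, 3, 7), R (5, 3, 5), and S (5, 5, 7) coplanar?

No

The four points are coplanar iff the 3×3 determinant with rows PQ, PR, PS is zero.
Rows: (-3, -2, -2), (-3, -2, -4), (-3, 0, -2).
Expanding along the first row: (-3)(4) − (-2)(-6) + (-2)(-6) = -12.
Nonzero ⇒ not coplanar.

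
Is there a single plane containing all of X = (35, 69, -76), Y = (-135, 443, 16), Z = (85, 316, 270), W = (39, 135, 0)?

A normal to the plane through X, Y, Z is n = XY × XZ = (106680, 63420, -60690).
The plane has equation n·P = 12722220. For W: n·W = 12722220.
Equal, so W lies in the plane and all four are coplanar.

Yes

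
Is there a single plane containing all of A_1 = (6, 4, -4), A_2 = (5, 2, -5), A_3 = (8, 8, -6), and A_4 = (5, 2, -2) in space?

Yes

With A_1 as base: A_1A_2 = (-1, -2, -1), A_1A_3 = (2, 4, -2), A_1A_4 = (-1, -2, 2).
A_1A_3 × A_1A_4 = (4, -2, 0).
A_1A_2 · (A_1A_3 × A_1A_4) = 0.
The scalar triple product vanishes, so the four points are coplanar.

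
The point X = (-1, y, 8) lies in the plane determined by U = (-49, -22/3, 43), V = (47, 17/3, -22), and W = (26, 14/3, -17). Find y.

Coplanarity requires UV · (UW × UX) = 0.
UV = (96, 13, -65), UW = (75, 12, -60); the triple product is linear in y with coefficient 885 and constant term 295.
Setting it to zero: y = -1/3.

-1/3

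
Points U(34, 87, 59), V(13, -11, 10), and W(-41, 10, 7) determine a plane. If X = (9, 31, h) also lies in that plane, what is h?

28

Coplanarity requires UV · (UW × UX) = 0.
UV = (-21, -98, -49), UW = (-75, -77, -52); the triple product is linear in h with coefficient -5733 and constant term 160524.
Setting it to zero: h = 28.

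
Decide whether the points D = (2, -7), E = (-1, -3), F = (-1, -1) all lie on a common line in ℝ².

DE = (-3, 4), DF = (-3, 6).
If collinear, DF would be a scalar multiple of DE. But (-3)·(6) ≠ (4)·(-3) (difference -6), so they are not parallel; the points are not collinear.

No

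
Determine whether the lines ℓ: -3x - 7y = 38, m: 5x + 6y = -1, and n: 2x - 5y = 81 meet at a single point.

Yes

Lines aᵢx + bᵢy = cᵢ with pairwise distinct directions are concurrent exactly when det[aᵢ bᵢ cᵢ] = 0.
Here the determinant is 0.
It vanishes, so the lines are concurrent at (13, -11).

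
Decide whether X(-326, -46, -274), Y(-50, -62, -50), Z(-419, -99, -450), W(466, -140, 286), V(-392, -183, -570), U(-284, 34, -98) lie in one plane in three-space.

Yes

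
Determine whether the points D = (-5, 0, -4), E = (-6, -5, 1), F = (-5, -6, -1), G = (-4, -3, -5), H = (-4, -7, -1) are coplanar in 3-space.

No

The plane through D, E, F has normal n = DE × DF = (15, 3, 6) and equation n·P = -99.
Checking the remaining points: n·G = -99, n·H = -87.
Since n·H = -87 ≠ -99, H is off the plane and the points are not all coplanar.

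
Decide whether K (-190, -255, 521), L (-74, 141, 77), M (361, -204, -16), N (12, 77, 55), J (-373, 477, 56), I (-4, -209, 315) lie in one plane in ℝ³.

The plane through K, L, M has normal n = KL × KM = (-190008, -182352, -212280) and equation n·P = -27996600.
Checking the remaining points: n·N = -27996600, n·J = -27996600, n·I = -27996600.
All equal -27996600, so all 6 points lie in one plane.

Yes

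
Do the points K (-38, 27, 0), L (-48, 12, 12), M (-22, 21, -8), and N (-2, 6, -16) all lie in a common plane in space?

With K as base: KL = (-10, -15, 12), KM = (16, -6, -8), KN = (36, -21, -16).
KM × KN = (-72, -32, -120).
KL · (KM × KN) = -240.
Since -240 ≠ 0, the four points are not coplanar.

No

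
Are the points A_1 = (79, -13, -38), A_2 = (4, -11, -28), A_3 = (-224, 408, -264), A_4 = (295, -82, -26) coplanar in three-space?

With A_1 as base: A_1A_2 = (-75, 2, 10), A_1A_3 = (-303, 421, -226), A_1A_4 = (216, -69, 12).
A_1A_3 × A_1A_4 = (-10542, -45180, -70029).
A_1A_2 · (A_1A_3 × A_1A_4) = 0.
The scalar triple product vanishes, so the four points are coplanar.

Yes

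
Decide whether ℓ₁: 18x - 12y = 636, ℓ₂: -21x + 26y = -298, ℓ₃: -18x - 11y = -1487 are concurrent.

Lines aᵢx + bᵢy = cᵢ with pairwise distinct directions are concurrent exactly when det[aᵢ bᵢ cᵢ] = 0.
Here the determinant is 0.
It vanishes, so the lines are concurrent at (60, 37).

Yes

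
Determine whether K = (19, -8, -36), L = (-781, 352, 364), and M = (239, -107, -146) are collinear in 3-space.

Yes

KL = (-800, 360, 400), KM = (220, -99, -110).
Each component of KM is -11/40 times the corresponding component of KL, so KM = -11/40·KL and the points are collinear.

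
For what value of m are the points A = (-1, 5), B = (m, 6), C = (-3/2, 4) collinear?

Collinearity: (B − A) must be parallel to (C − A) = (-1/2, -1).
Cross-multiplying the components: (m − (-1))·(-1) = (1)·(-1/2).
Solving gives m = -1/2.

-1/2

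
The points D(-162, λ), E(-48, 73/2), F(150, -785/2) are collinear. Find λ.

567/2

Collinearity: (D − E) must be parallel to (F − E) = (198, -429).
Cross-multiplying the components: (λ − 73/2)·(198) = (-114)·(-429).
Solving gives λ = 567/2.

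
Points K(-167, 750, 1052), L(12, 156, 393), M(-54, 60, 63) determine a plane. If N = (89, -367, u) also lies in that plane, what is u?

A normal to the plane is n = KL × KM = (132756, 102564, -56388).
N lies in the plane iff n · KN = 0.
This gives (-56388)u + (-21258276) = 0, so u = -377.

-377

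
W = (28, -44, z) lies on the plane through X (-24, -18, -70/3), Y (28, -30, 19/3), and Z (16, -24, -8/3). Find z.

47/3

The plane through X, Y, Z has equation −70x + 112y + 168z = -4256.
Substituting W: (168)z + (-6888) = -4256, so z = 47/3.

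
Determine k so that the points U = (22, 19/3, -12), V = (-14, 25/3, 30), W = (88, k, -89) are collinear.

Collinearity requires UV × UW = 0; each component is linear in k.
The x-component gives (-42)k + (112) = 0, so k = 8/3.
The remaining components then also vanish.

8/3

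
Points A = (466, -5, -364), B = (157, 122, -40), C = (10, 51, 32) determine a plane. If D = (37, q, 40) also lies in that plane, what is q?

A normal to the plane is n = AB × AC = (32148, -25380, 40608).
D lies in the plane iff n · AD = 0.
This gives (-25380)q + (2487240) = 0, so q = 98.

98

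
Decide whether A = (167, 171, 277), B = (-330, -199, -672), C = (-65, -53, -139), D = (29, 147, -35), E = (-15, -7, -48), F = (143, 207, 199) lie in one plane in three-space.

No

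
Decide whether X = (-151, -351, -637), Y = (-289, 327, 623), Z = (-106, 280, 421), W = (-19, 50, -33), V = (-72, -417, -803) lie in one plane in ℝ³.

Yes

The plane through X, Y, Z has normal n = XY × XZ = (-77736, 202704, -117588) and equation n·P = 15492588.
Checking the remaining points: n·W = 15492588, n·V = 15492588.
All equal 15492588, so all 5 points lie in one plane.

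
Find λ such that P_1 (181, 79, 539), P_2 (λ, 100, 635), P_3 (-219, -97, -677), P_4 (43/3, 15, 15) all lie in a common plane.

Normal to plane P_1P_3P_4: n = (14400, -20800/3, -11200/3); plane equation n·P = 46400.
Requiring n·P_2 = 46400: (14400)λ + (-3064000) = 46400.
So λ = 216.

216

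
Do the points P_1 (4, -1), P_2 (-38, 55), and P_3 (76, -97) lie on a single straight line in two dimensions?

Yes

P_1P_2 = (-42, 56), P_1P_3 = (72, -96).
det[P_1P_2; P_1P_3] = (-42)(-96) − (56)(72) = 0.
The determinant is zero, so the points are collinear.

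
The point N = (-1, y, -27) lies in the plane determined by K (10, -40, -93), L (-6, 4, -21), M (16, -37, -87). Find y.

Coplanarity requires KL · (KM × KN) = 0.
KL = (-16, 44, 72), KM = (6, 3, 6); the triple product is linear in y with coefficient 528 and constant term 0.
Setting it to zero: y = 0.

0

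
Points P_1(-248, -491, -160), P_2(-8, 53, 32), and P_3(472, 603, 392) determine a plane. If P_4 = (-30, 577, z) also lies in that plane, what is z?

The plane through P_1, P_2, P_3 has equation 90240x + 5760y − 129120z = -4548480.
Substituting P_4: (-129120)z + (616320) = -4548480, so z = 40.

40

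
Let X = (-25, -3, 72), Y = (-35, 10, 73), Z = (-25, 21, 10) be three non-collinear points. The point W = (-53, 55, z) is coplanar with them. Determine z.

19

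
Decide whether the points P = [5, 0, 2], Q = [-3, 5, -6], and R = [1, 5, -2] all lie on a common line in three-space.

No

PQ = (-8, 5, -8), PR = (-4, 5, -4).
PQ × PR = (20, 0, -20).
The cross product is nonzero, so the points do not lie on one line.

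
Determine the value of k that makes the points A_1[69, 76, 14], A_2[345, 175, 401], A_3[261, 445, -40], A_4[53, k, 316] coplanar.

-231

Coplanarity ⇔ det[A_1A_2; A_1A_3; A_1A_4] = 0.
Expanding, this is linear in k: (89208)k + (20607048) = 0.
So k = -231.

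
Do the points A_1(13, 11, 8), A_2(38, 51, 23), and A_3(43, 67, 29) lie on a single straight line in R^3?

A_1A_2 = (25, 40, 15), A_1A_3 = (30, 56, 21).
Comparing components 3 and 1: (15)(30) − (25)(21) = -75 ≠ 0, so A_1A_2 and A_1A_3 are not parallel and the points are not collinear.

No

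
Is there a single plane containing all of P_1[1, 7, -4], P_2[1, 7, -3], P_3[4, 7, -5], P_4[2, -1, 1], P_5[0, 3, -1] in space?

The plane through P_1, P_2, P_3 has normal n = P_1P_2 × P_1P_3 = (0, 3, 0) and equation n·P = 21.
Checking the remaining points: n·P_4 = -3, n·P_5 = 9.
Since n·P_4 = -3 ≠ 21, P_4 is off the plane and the points are not all coplanar.

No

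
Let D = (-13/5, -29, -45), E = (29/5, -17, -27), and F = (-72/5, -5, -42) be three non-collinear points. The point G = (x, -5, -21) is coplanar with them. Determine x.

19/5

A normal to the plane is n = DE × DF = (-396, -1188/5, 1716/5).
G lies in the plane iff n · DG = 0.
This gives (-396)x + (7524/5) = 0, so x = 19/5.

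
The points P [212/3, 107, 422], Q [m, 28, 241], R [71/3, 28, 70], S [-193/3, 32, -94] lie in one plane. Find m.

Normal to plane PRS: n = (14364, 23268, -7140); plane equation n·X = 491652.
Requiring n·Q = 491652: (14364)m + (-1069236) = 491652.
So m = 326/3.

326/3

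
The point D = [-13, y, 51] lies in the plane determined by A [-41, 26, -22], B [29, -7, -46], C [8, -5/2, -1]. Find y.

1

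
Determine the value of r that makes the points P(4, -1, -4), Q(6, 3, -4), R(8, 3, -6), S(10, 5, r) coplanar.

-7

Normal to plane PQR: n = (-8, 4, -8); plane equation n·X = -4.
Requiring n·S = -4: (-8)r + (-60) = -4.
So r = -7.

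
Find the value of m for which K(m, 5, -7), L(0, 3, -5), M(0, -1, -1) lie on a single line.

0

Direction LM = (0, -4, 4). From the y-coordinate of K, the parameter along the line is τ = (5 − 3)/(-4) = -1/2.
Then m = 0 + (-1/2)·(0) = 0.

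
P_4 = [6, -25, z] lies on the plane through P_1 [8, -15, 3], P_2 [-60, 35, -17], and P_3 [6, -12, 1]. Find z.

The plane through P_1, P_2, P_3 has equation −40x − 96y − 104z = 808.
Substituting P_4: (-104)z + (2160) = 808, so z = 13.

13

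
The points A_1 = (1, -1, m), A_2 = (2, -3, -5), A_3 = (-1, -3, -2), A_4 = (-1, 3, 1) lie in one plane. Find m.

Coplanarity ⇔ det[A_1A_2; A_1A_3; A_1A_4] = 0.
Expanding, this is linear in m: (18)m + (54) = 0.
So m = -3.

-3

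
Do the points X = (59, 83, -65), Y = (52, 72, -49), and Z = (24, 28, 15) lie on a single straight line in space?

Yes

XY = (-7, -11, 16), XZ = (-35, -55, 80).
XY × XZ = (0, 0, 0).
The cross product vanishes, so the three points are collinear.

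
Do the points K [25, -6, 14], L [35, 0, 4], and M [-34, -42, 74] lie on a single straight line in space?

No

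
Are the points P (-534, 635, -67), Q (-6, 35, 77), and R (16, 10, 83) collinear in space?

PQ = (528, -600, 144), PR = (550, -625, 150).
PQ × PR = (0, 0, 0).
The cross product vanishes, so the three points are collinear.

Yes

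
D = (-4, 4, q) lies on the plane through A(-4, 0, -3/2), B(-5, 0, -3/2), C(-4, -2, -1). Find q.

The plane through A, B, C has equation (1/2)y + 2z = -3.
Substituting D: (2)q + (2) = -3, so q = -5/2.

-5/2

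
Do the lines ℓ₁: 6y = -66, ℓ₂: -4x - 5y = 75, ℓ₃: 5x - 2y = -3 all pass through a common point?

Intersecting ℓ₁ and ℓ₂: solving the 2×2 system gives (x, y) = (-5, -11).
Substitute into ℓ₃: (5)(-5) + (-2)(-11) = -3.
This equals -3, so (-5, -11) lies on all three lines and they are concurrent.

Yes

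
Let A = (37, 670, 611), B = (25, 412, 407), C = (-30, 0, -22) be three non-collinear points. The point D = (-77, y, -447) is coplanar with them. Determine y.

-441

The plane through A, B, C has equation 26634x + 6072y − 9246z = -595608.
Substituting D: (6072)y + (2082144) = -595608, so y = -441.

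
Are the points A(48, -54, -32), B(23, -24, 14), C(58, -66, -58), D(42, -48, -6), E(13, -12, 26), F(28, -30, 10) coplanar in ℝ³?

The plane through A, B, C has normal n = AB × AC = (-228, -190, 0) and equation n·P = -684.
Checking the remaining points: n·D = -456, n·E = -684, n·F = -684.
Since n·D = -456 ≠ -684, D is off the plane and the points are not all coplanar.

No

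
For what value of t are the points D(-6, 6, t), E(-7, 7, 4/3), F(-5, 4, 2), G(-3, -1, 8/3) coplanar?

5/3

Coplanarity ⇔ det[DE; DF; DG] = 0.
Expanding, this is linear in t: (4)t + (-20/3) = 0.
So t = 5/3.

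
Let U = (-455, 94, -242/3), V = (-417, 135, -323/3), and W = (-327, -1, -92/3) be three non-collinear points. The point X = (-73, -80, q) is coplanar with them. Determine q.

7/3

Coplanarity requires UV · (UW × UX) = 0.
UV = (38, 41, -27), UW = (128, -95, 50); the triple product is linear in q with coefficient -8858 and constant term 62006/3.
Setting it to zero: q = 7/3.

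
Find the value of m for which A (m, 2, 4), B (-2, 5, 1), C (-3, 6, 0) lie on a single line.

1

Direction BC = (-1, 1, -1). From the y-coordinate of A, the parameter along the line is τ = (2 − 5)/1 = -3.
Then m = (-2) + (-3)·(-1) = 1.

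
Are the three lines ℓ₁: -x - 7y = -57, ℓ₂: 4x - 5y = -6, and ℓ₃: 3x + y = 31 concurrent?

No

Intersecting ℓ₁ and ℓ₂: solving the 2×2 system gives (x, y) = (81/11, 78/11).
Substitute into ℓ₃: (3)(81/11) + (1)(78/11) = 321/11.
But ℓ₃ requires 31 ≠ 321/11, so the three lines have no common point.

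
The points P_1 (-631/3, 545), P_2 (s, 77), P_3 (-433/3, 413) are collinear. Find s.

71/3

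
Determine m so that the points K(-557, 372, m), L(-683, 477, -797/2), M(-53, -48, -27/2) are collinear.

Collinearity requires KL × KM = 0; each component is linear in m.
The x-component gives (-525)m + (-337575/2) = 0, so m = -643/2.
The remaining components then also vanish.

-643/2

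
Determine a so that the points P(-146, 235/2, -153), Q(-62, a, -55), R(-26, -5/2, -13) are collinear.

67/2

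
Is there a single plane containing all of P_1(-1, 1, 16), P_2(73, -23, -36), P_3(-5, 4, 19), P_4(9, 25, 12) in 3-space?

Yes

The four points are coplanar iff the 3×3 determinant with rows P_1P_2, P_1P_3, P_1P_4 is zero.
Rows: (74, -24, -52), (-4, 3, 3), (10, 24, -4).
Expanding along the first row: (74)(-84) − (-24)(-14) + (-52)(-126) = 0.
Zero determinant ⇒ coplanar.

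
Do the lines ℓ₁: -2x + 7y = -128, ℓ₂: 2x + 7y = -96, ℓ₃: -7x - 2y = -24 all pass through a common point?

Yes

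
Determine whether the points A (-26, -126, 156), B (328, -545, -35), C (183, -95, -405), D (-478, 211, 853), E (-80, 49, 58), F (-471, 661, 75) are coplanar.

The plane through A, B, C has normal n = AB × AC = (240980, 158675, 98545) and equation n·P = -10885510.
Checking the remaining points: n·D = 2350870, n·E = -5787715, n·F = -1226530.
Since n·D = 2350870 ≠ -10885510, D is off the plane and the points are not all coplanar.

No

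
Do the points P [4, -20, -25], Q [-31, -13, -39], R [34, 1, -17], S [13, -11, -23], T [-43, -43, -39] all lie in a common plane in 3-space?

The plane through P, Q, R has normal n = PQ × PR = (350, -140, -945) and equation n·X = 27825.
Checking the remaining points: n·S = 27825, n·T = 27825.
All equal 27825, so all 5 points lie in one plane.

Yes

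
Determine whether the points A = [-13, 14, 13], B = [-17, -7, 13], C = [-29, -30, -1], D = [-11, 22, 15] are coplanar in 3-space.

With A as base: AB = (-4, -21, 0), AC = (-16, -44, -14), AD = (2, 8, 2).
AC × AD = (24, 4, -40).
AB · (AC × AD) = -180.
Since -180 ≠ 0, the four points are not coplanar.

No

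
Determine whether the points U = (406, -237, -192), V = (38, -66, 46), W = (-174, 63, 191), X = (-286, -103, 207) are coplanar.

Yes

A normal to the plane through U, V, W is n = UV × UW = (-5907, 2904, -11220).
The plane has equation n·P = -932250. For X: n·X = -932250.
Equal, so X lies in the plane and all four are coplanar.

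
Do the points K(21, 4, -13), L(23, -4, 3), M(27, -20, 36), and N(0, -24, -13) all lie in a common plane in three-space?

A normal to the plane through K, L, M is n = KL × KM = (-8, -2, 0).
The plane has equation n·P = -176. For N: n·N = 48.
48 ≠ -176, so N is off the plane.

No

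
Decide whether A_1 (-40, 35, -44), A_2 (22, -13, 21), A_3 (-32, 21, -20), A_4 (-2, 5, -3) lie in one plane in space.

Yes

The four points are coplanar iff the 3×3 determinant with rows A_1A_2, A_1A_3, A_1A_4 is zero.
Rows: (62, -48, 65), (8, -14, 24), (38, -30, 41).
Expanding along the first row: (62)(146) − (-48)(-584) + (65)(292) = 0.
Zero determinant ⇒ coplanar.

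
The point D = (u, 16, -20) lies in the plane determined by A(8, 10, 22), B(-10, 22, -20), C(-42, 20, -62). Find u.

A normal to the plane is n = AB × AC = (-588, 588, 420).
D lies in the plane iff n · AD = 0.
This gives (-588)u + (-9408) = 0, so u = -16.

-16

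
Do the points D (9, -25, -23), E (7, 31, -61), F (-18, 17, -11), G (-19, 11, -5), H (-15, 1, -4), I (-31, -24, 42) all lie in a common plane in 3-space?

No

The plane through D, E, F has normal n = DE × DF = (2268, 1050, 1428) and equation n·P = -38682.
Checking the remaining points: n·G = -38682, n·H = -38682, n·I = -35532.
Since n·I = -35532 ≠ -38682, I is off the plane and the points are not all coplanar.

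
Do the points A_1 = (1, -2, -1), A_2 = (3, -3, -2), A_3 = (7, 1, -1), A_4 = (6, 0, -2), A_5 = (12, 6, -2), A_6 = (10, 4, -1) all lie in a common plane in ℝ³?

No

The plane through A_1, A_2, A_3 has normal n = A_1A_2 × A_1A_3 = (3, -6, 12) and equation n·P = 3.
Checking the remaining points: n·A_4 = -6, n·A_5 = -24, n·A_6 = -6.
Since n·A_4 = -6 ≠ 3, A_4 is off the plane and the points are not all coplanar.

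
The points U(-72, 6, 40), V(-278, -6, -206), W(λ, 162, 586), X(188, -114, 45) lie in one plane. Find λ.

110

The points are coplanar iff UV · (UW × UX) = 0.
Expanding, this is linear in λ: (29580)λ + (-3253800) = 0.
So λ = 110.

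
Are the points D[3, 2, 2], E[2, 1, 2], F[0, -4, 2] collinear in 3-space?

No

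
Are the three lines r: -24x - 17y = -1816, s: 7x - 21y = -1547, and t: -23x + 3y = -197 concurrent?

Yes

Intersecting r and s: solving the 2×2 system gives (x, y) = (19, 80).
Substitute into t: (-23)(19) + (3)(80) = -197.
This equals -197, so (19, 80) lies on all three lines and they are concurrent.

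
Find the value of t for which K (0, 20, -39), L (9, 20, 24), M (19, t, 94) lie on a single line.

Direction KL = (9, 0, 63). From the x-coordinate of M, the parameter along the line is τ = (19 − 0)/9 = 19/9.
Then t = 20 + 19/9·(0) = 20.

20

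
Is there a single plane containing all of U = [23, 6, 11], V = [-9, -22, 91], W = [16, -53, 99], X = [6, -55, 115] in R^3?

A normal to the plane through U, V, W is n = UV × UW = (2256, 2256, 1692).
The plane has equation n·P = 84036. For X: n·X = 84036.
Equal, so X lies in the plane and all four are coplanar.

Yes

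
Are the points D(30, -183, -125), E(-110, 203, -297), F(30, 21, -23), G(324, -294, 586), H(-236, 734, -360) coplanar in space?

The plane through D, E, F has normal n = DE × DF = (74460, 14280, -28560) and equation n·P = 3190560.
Checking the remaining points: n·G = 3190560, n·H = 3190560.
All equal 3190560, so all 5 points lie in one plane.

Yes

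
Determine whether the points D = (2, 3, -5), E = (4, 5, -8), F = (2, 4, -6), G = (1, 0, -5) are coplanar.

No

The four points are coplanar iff the 3×3 determinant with rows DE, DF, DG is zero.
Rows: (2, 2, -3), (0, 1, -1), (-1, -3, 0).
Expanding along the first row: (2)(-3) − (2)(-1) + (-3)(1) = -7.
Nonzero ⇒ not coplanar.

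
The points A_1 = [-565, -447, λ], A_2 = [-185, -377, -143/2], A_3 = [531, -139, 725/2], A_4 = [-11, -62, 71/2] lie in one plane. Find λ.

-603/2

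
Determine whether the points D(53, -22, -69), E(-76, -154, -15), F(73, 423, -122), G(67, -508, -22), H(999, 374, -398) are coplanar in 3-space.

No

The plane through D, E, F has normal n = DE × DF = (-17034, -5757, -54765) and equation n·P = 3002637.
Checking the remaining points: n·G = 2988108, n·H = 2626386.
Since n·G = 2988108 ≠ 3002637, G is off the plane and the points are not all coplanar.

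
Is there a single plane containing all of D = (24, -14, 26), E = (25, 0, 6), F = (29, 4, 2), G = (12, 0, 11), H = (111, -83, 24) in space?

No

The plane through D, E, F has normal n = DE × DF = (24, -76, -52) and equation n·P = 288.
Checking the remaining points: n·G = -284, n·H = 7724.
Since n·G = -284 ≠ 288, G is off the plane and the points are not all coplanar.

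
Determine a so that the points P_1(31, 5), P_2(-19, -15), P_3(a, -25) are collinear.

The three points are collinear iff det[P_1P_2; P_1P_3] = 0.
This determinant is linear in a: (20)a + (880) = 0, so a = -44.

-44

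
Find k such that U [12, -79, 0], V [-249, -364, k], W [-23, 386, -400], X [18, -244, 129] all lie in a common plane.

-324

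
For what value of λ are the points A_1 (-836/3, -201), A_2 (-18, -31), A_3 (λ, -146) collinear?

Collinearity: (A_3 − A_1) must be parallel to (A_2 − A_1) = (782/3, 170).
Cross-multiplying the components: (λ − (-836/3))·(170) = (55)·(782/3).
Solving gives λ = -583/3.

-583/3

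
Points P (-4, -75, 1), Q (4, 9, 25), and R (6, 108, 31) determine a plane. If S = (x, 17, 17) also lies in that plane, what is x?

The plane through P, Q, R has equation −1872x + 624z = 8112.
Substituting S: (-1872)x + (10608) = 8112, so x = 4/3.

4/3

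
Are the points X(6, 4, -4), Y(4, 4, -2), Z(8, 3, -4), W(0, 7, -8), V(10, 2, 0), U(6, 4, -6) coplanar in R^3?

No

The plane through X, Y, Z has normal n = XY × XZ = (2, 4, 2) and equation n·P = 20.
Checking the remaining points: n·W = 12, n·V = 28, n·U = 16.
Since n·W = 12 ≠ 20, W is off the plane and the points are not all coplanar.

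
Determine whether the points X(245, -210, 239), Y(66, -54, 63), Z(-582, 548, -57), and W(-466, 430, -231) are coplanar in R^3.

No

The four points are coplanar iff the 3×3 determinant with rows XY, XZ, XW is zero.
Rows: (-179, 156, -176), (-827, 758, -296), (-711, 640, -470).
Expanding along the first row: (-179)(-166820) − (156)(178234) + (-176)(9658) = 356468.
Nonzero ⇒ not coplanar.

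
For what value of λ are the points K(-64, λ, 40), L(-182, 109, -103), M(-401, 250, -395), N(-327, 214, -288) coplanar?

13

Coplanarity ⇔ det[KL; KM; KN] = 0.
Expanding, this is linear in λ: (-1825)λ + (23725) = 0.
So λ = 13.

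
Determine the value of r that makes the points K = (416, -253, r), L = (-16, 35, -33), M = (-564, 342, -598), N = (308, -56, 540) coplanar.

291

Coplanarity ⇔ det[KL; KM; KN] = 0.
Expanding, this is linear in r: (49600)r + (-14433600) = 0.
So r = 291.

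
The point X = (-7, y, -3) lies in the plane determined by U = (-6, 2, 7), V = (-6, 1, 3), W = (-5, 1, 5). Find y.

0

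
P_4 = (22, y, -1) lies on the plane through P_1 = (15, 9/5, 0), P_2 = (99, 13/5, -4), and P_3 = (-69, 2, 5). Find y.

6/5

The plane through P_1, P_2, P_3 has equation (24/5)x − 84y + 84z = -396/5.
Substituting P_4: (-84)y + (108/5) = -396/5, so y = 6/5.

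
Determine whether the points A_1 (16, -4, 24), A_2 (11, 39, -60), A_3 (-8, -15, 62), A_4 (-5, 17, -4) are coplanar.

No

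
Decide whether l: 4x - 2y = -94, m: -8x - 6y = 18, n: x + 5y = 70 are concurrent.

Yes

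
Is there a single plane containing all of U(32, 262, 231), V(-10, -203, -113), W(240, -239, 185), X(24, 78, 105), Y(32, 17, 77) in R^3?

No

The plane through U, V, W has normal n = UV × UW = (-150954, -73484, 117762) and equation n·P = 3119686.
Checking the remaining points: n·X = 3010362, n·Y = 2987918.
Since n·X = 3010362 ≠ 3119686, X is off the plane and the points are not all coplanar.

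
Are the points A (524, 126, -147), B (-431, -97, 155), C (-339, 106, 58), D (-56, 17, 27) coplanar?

No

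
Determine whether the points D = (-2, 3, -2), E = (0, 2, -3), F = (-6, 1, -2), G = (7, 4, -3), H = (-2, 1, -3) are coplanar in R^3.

No

The plane through D, E, F has normal n = DE × DF = (-2, 4, -8) and equation n·P = 32.
Checking the remaining points: n·G = 26, n·H = 32.
Since n·G = 26 ≠ 32, G is off the plane and the points are not all coplanar.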